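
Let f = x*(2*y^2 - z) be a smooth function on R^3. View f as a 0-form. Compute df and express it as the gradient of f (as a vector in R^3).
df = (2*y^2 - z) dx + (4*x*y) dy + (-x) dz; grad f = (2*y^2 - z, 4*x*y, -x)

For a 0-form f, d f = (∂f/∂x) dx + (∂f/∂y) dy + (∂f/∂z) dz. The components of the vector representation are exactly the entries of grad f in Cartesian coordinates:
  ∂f/∂x = 2*y^2 - z
  ∂f/∂y = 4*x*y
  ∂f/∂z = -x.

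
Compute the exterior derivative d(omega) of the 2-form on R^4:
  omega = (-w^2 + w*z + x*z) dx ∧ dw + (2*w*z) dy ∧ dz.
d(omega) = (-w - x) dx ∧ dz ∧ dw + (2*z) dy ∧ dz ∧ dw

For a 2-form omega = sum_{i<j} g_{ij} dx_i ∧ dx_j, the exterior derivative is
  d(omega) = sum_{i<j} d(g_{ij}) ∧ dx_i ∧ dx_j = sum_{i<j, k} (∂g_{ij}/∂x_k) dx_k ∧ dx_i ∧ dx_j.
Expand each term, using dx_k ∧ dx_i ∧ dx_j = sgn(permutation) dx_{(a)} ∧ dx_{(b)} ∧ dx_{(c)} with (a < b < c) sorted:
  d(-w^2 + w*z + x*z) includes (∂/∂z)(-w^2 + w*z + x*z) dz = (w + x) dz, which multiplied by dx ∧ dw gives (-w - x) dx ∧ dz ∧ dw
  d(2*w*z) includes (∂/∂w)(2*w*z) dw = (2*z) dw, which multiplied by dy ∧ dz gives (2*z) dy ∧ dz ∧ dw
Collecting like 3-forms: d(omega) = (-w - x) dx ∧ dz ∧ dw + (2*z) dy ∧ dz ∧ dw.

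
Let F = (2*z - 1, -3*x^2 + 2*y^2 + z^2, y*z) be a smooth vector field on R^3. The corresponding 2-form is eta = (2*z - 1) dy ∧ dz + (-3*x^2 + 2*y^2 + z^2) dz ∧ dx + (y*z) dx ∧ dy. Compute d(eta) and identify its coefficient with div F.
d(eta) = (5*y) dx ∧ dy ∧ dz; div F = 5*y

For a 2-form in R^3 of the form above, applying d gives a 3-form with coefficient ∂P/∂x + ∂Q/∂y + ∂R/∂z:
  ∂P/∂x = 0
  ∂Q/∂y = 4*y
  ∂R/∂z = y
Sum = 5*y, which is exactly div F.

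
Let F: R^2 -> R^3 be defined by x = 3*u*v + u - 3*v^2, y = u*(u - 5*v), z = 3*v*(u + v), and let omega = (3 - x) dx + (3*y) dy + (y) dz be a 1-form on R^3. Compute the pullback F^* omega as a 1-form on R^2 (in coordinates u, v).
F^* omega = (6*u^3 - 42*u^2*v + 51*u*v^2 - 6*u*v - u + 9*v^3 + 3*v^2 + 9*v + 3) du + (-12*u^3 + 57*u^2*v - 3*u^2 - 3*u*v^2 + 6*u*v + 9*u - 18*v^3 - 18*v) dv

Using F^*(f dg) = (f ∘ F) d(g ∘ F), substitute each coordinate x_i by F_i(u, v) in f_i, and replace dx_i by d F_i = (∂F_i/∂u) du + (∂F_i/∂v) dv.
  For the x component: f_1(F) = -3*u*v - u + 3*v^2 + 3; d F_1 = (3*v + 1) du + (3*u - 6*v) dv
  For the y component: f_2(F) = 3*u*(u - 5*v); d F_2 = (2*u - 5*v) du + (-5*u) dv
  For the z component: f_3(F) = u*(u - 5*v); d F_3 = (3*v) du + (3*u + 6*v) dv
Combining and collecting du, dv coefficients:
  coeff of du: 6*u^3 - 42*u^2*v + 51*u*v^2 - 6*u*v - u + 9*v^3 + 3*v^2 + 9*v + 3
  coeff of dv: -12*u^3 + 57*u^2*v - 3*u^2 - 3*u*v^2 + 6*u*v + 9*u - 18*v^3 - 18*v
F^* omega = (6*u^3 - 42*u^2*v + 51*u*v^2 - 6*u*v - u + 9*v^3 + 3*v^2 + 9*v + 3) du + (-12*u^3 + 57*u^2*v - 3*u^2 - 3*u*v^2 + 6*u*v + 9*u - 18*v^3 - 18*v) dv.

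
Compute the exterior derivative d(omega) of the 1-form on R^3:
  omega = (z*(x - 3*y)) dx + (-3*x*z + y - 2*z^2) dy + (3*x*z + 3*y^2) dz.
d(omega) = (-x + 3*y + 3*z) dx ∧ dz + (3*x + 6*y + 4*z) dy ∧ dz

For a 1-form omega = sum_i f_i dx_i, the exterior derivative is
  d(omega) = sum_{i < j} (∂f_j/∂x_i - ∂f_i/∂x_j) dx_i ∧ dx_j.
  coefficient of dx ∧ dz: ∂f_3/∂x - ∂f_1/∂z = ∂(3*x*z + 3*y^2)/∂x - ∂(z*(x - 3*y))/∂z = -x + 3*y + 3*z
  coefficient of dy ∧ dz: ∂f_3/∂y - ∂f_2/∂z = ∂(3*x*z + 3*y^2)/∂y - ∂(-3*x*z + y - 2*z^2)/∂z = 3*x + 6*y + 4*z
Assembling: d(omega) = (-x + 3*y + 3*z) dx ∧ dz + (3*x + 6*y + 4*z) dy ∧ dz.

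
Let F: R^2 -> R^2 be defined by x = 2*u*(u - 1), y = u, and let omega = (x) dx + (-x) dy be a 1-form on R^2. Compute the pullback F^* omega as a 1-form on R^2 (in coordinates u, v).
F^* omega = (2*u*(4*u^2 - 7*u + 3)) du

Using F^*(f dg) = (f ∘ F) d(g ∘ F), substitute each coordinate x_i by F_i(u, v) in f_i, and replace dx_i by d F_i = (∂F_i/∂u) du + (∂F_i/∂v) dv.
  For the x component: f_1(F) = 2*u*(u - 1); d F_1 = (4*u - 2) du + (0) dv
  For the y component: f_2(F) = 2*u*(1 - u); d F_2 = (1) du + (0) dv
Combining and collecting du, dv coefficients:
  coeff of du: 2*u*(4*u^2 - 7*u + 3)
  coeff of dv: 0
F^* omega = (2*u*(4*u^2 - 7*u + 3)) du.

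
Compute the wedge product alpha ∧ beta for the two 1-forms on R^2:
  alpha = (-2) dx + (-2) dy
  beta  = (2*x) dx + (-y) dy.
alpha ∧ beta = (4*x + 2*y) dx ∧ dy

Distribute the wedge, using dx_i ∧ dx_j = -dx_j ∧ dx_i and dx_i ∧ dx_i = 0. For each pair (i, j) with i < j, the coefficient of dx_i ∧ dx_j in alpha ∧ beta is (alpha_i * beta_j - alpha_j * beta_i). Collecting: alpha ∧ beta = (4*x + 2*y) dx ∧ dy.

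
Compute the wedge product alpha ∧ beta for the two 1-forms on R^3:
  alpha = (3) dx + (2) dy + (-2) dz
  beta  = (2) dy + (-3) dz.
alpha ∧ beta = (6) dx ∧ dy + (-9) dx ∧ dz + (-2) dy ∧ dz

Distribute the wedge, using dx_i ∧ dx_j = -dx_j ∧ dx_i and dx_i ∧ dx_i = 0. For each pair (i, j) with i < j, the coefficient of dx_i ∧ dx_j in alpha ∧ beta is (alpha_i * beta_j - alpha_j * beta_i). Collecting: alpha ∧ beta = (6) dx ∧ dy + (-9) dx ∧ dz + (-2) dy ∧ dz.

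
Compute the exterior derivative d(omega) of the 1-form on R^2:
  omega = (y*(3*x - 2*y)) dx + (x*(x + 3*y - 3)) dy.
d(omega) = (-x + 7*y - 3) dx ∧ dy

For a 1-form omega = sum_i f_i dx_i, the exterior derivative is
  d(omega) = sum_{i < j} (∂f_j/∂x_i - ∂f_i/∂x_j) dx_i ∧ dx_j.
  coefficient of dx ∧ dy: ∂f_2/∂x - ∂f_1/∂y = ∂(x*(x + 3*y - 3))/∂x - ∂(y*(3*x - 2*y))/∂y = -x + 7*y - 3
Assembling: d(omega) = (-x + 7*y - 3) dx ∧ dy.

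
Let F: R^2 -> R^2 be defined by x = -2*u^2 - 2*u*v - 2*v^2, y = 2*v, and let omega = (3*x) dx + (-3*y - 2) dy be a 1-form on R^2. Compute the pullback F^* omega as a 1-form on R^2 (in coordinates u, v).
F^* omega = (24*u^3 + 36*u^2*v + 36*u*v^2 + 12*v^3) du + (12*u^3 + 36*u^2*v + 36*u*v^2 + 24*v^3 - 12*v - 4) dv

Using F^*(f dg) = (f ∘ F) d(g ∘ F), substitute each coordinate x_i by F_i(u, v) in f_i, and replace dx_i by d F_i = (∂F_i/∂u) du + (∂F_i/∂v) dv.
  For the x component: f_1(F) = -6*u^2 - 6*u*v - 6*v^2; d F_1 = (-4*u - 2*v) du + (-2*u - 4*v) dv
  For the y component: f_2(F) = -6*v - 2; d F_2 = (0) du + (2) dv
Combining and collecting du, dv coefficients:
  coeff of du: 24*u^3 + 36*u^2*v + 36*u*v^2 + 12*v^3
  coeff of dv: 12*u^3 + 36*u^2*v + 36*u*v^2 + 24*v^3 - 12*v - 4
F^* omega = (24*u^3 + 36*u^2*v + 36*u*v^2 + 12*v^3) du + (12*u^3 + 36*u^2*v + 36*u*v^2 + 24*v^3 - 12*v - 4) dv.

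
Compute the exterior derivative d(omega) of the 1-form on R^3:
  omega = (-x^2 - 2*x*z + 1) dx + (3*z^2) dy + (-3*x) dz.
d(omega) = (2*x - 3) dx ∧ dz + (-6*z) dy ∧ dz

For a 1-form omega = sum_i f_i dx_i, the exterior derivative is
  d(omega) = sum_{i < j} (∂f_j/∂x_i - ∂f_i/∂x_j) dx_i ∧ dx_j.
  coefficient of dx ∧ dz: ∂f_3/∂x - ∂f_1/∂z = ∂(-3*x)/∂x - ∂(-x^2 - 2*x*z + 1)/∂z = 2*x - 3
  coefficient of dy ∧ dz: ∂f_3/∂y - ∂f_2/∂z = ∂(-3*x)/∂y - ∂(3*z^2)/∂z = -6*z
Assembling: d(omega) = (2*x - 3) dx ∧ dz + (-6*z) dy ∧ dz.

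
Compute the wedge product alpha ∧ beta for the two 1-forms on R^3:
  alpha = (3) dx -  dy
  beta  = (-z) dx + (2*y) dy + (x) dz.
alpha ∧ beta = (6*y - z) dx ∧ dy + (3*x) dx ∧ dz + (-x) dy ∧ dz

Distribute the wedge, using dx_i ∧ dx_j = -dx_j ∧ dx_i and dx_i ∧ dx_i = 0. For each pair (i, j) with i < j, the coefficient of dx_i ∧ dx_j in alpha ∧ beta is (alpha_i * beta_j - alpha_j * beta_i). Collecting: alpha ∧ beta = (6*y - z) dx ∧ dy + (3*x) dx ∧ dz + (-x) dy ∧ dz.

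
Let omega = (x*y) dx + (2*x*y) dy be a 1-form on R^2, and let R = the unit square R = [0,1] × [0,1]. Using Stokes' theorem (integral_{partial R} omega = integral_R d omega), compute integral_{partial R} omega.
integral_(partial R) omega = 1/2

Stokes: integral_partial_R omega = integral_R d omega with d omega = (∂Q/∂x - ∂P/∂y) dx ∧ dy.
  ∂Q/∂x = 2*y
  ∂P/∂y = x
  integrand = ∂Q/∂x - ∂P/∂y = -x + 2*y.
Integrating over R: integral_0^1 integral_0^1 (-x + 2*y) dx dy = 1/2.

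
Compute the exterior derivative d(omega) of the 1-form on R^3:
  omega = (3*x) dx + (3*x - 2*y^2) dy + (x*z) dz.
d(omega) = (3) dx ∧ dy + (z) dx ∧ dz

For a 1-form omega = sum_i f_i dx_i, the exterior derivative is
  d(omega) = sum_{i < j} (∂f_j/∂x_i - ∂f_i/∂x_j) dx_i ∧ dx_j.
  coefficient of dx ∧ dy: ∂f_2/∂x - ∂f_1/∂y = ∂(3*x - 2*y^2)/∂x - ∂(3*x)/∂y = 3
  coefficient of dx ∧ dz: ∂f_3/∂x - ∂f_1/∂z = ∂(x*z)/∂x - ∂(3*x)/∂z = z
Assembling: d(omega) = (3) dx ∧ dy + (z) dx ∧ dz.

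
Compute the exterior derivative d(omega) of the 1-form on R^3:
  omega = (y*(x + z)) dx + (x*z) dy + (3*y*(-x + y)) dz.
d(omega) = (-x) dx ∧ dy + (-4*y) dx ∧ dz + (-4*x + 6*y) dy ∧ dz

For a 1-form omega = sum_i f_i dx_i, the exterior derivative is
  d(omega) = sum_{i < j} (∂f_j/∂x_i - ∂f_i/∂x_j) dx_i ∧ dx_j.
  coefficient of dx ∧ dy: ∂f_2/∂x - ∂f_1/∂y = ∂(x*z)/∂x - ∂(y*(x + z))/∂y = -x
  coefficient of dx ∧ dz: ∂f_3/∂x - ∂f_1/∂z = ∂(3*y*(-x + y))/∂x - ∂(y*(x + z))/∂z = -4*y
  coefficient of dy ∧ dz: ∂f_3/∂y - ∂f_2/∂z = ∂(3*y*(-x + y))/∂y - ∂(x*z)/∂z = -4*x + 6*y
Assembling: d(omega) = (-x) dx ∧ dy + (-4*y) dx ∧ dz + (-4*x + 6*y) dy ∧ dz.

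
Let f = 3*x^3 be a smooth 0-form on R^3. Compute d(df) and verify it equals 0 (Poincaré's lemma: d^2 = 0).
d(df) = 0

Step 1: df = sum_i (∂f/∂x_i) dx_i = (9*x^2) dx + (0) dy + (0) dz.
Step 2: Apply d again. Using the 1-form formula, the coefficient of dx ∧ dy in d(df) is ∂^2 f/∂x ∂y - ∂^2 f/∂y ∂x = (0) - (0) = 0 (equality of mixed partials for smooth f).
Similarly for dx ∧ dz and dy ∧ dz — all coefficients vanish. So d(df) = 0.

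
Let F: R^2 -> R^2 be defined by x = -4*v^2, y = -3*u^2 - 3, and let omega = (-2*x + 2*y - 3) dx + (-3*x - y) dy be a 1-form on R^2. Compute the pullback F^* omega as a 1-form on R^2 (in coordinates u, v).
F^* omega = (18*u*(-u^2 - 4*v^2 - 1)) du + (8*v*(6*u^2 - 8*v^2 + 9)) dv

Using F^*(f dg) = (f ∘ F) d(g ∘ F), substitute each coordinate x_i by F_i(u, v) in f_i, and replace dx_i by d F_i = (∂F_i/∂u) du + (∂F_i/∂v) dv.
  For the x component: f_1(F) = -6*u^2 + 8*v^2 - 9; d F_1 = (0) du + (-8*v) dv
  For the y component: f_2(F) = 3*u^2 + 12*v^2 + 3; d F_2 = (-6*u) du + (0) dv
Combining and collecting du, dv coefficients:
  coeff of du: 18*u*(-u^2 - 4*v^2 - 1)
  coeff of dv: 8*v*(6*u^2 - 8*v^2 + 9)
F^* omega = (18*u*(-u^2 - 4*v^2 - 1)) du + (8*v*(6*u^2 - 8*v^2 + 9)) dv.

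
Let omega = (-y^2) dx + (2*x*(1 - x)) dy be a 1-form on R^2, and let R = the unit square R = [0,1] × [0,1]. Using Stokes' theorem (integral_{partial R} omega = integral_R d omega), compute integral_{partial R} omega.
integral_(partial R) omega = 1

Stokes: integral_partial_R omega = integral_R d omega with d omega = (∂Q/∂x - ∂P/∂y) dx ∧ dy.
  ∂Q/∂x = 2 - 4*x
  ∂P/∂y = -2*y
  integrand = ∂Q/∂x - ∂P/∂y = -4*x + 2*y + 2.
Integrating over R: integral_0^1 integral_0^1 (-4*x + 2*y + 2) dx dy = 1.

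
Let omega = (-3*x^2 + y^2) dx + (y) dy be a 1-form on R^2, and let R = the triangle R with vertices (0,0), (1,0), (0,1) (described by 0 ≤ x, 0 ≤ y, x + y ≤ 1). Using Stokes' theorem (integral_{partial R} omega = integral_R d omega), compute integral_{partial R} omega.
integral_(partial R) omega = -1/3

Stokes: integral_partial_R omega = integral_R d omega with d omega = (∂Q/∂x - ∂P/∂y) dx ∧ dy.
  ∂Q/∂x = 0
  ∂P/∂y = 2*y
  integrand = ∂Q/∂x - ∂P/∂y = -2*y.
Integrating over R: integral_0^1 integral_0^{1-x} (-2*y) dy dx = -1/3.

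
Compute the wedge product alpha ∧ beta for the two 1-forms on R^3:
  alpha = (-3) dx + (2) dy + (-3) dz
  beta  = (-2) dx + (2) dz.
alpha ∧ beta = (-12) dx ∧ dz + (4) dx ∧ dy + (4) dy ∧ dz

Distribute the wedge, using dx_i ∧ dx_j = -dx_j ∧ dx_i and dx_i ∧ dx_i = 0. For each pair (i, j) with i < j, the coefficient of dx_i ∧ dx_j in alpha ∧ beta is (alpha_i * beta_j - alpha_j * beta_i). Collecting: alpha ∧ beta = (-12) dx ∧ dz + (4) dx ∧ dy + (4) dy ∧ dz.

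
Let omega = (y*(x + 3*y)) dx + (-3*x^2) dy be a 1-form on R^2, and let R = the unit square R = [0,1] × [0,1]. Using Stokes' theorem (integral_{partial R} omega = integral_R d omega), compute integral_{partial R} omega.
integral_(partial R) omega = -13/2

Stokes: integral_partial_R omega = integral_R d omega with d omega = (∂Q/∂x - ∂P/∂y) dx ∧ dy.
  ∂Q/∂x = -6*x
  ∂P/∂y = x + 6*y
  integrand = ∂Q/∂x - ∂P/∂y = -7*x - 6*y.
Integrating over R: integral_0^1 integral_0^1 (-7*x - 6*y) dx dy = -13/2.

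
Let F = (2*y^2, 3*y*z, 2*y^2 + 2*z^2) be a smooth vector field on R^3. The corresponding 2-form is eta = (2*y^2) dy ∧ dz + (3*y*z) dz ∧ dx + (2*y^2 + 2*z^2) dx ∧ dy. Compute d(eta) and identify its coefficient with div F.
d(eta) = (7*z) dx ∧ dy ∧ dz; div F = 7*z

For a 2-form in R^3 of the form above, applying d gives a 3-form with coefficient ∂P/∂x + ∂Q/∂y + ∂R/∂z:
  ∂P/∂x = 0
  ∂Q/∂y = 3*z
  ∂R/∂z = 4*z
Sum = 7*z, which is exactly div F.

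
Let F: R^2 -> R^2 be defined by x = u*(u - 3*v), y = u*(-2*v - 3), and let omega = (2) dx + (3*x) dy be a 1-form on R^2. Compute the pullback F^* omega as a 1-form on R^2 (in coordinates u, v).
F^* omega = (-6*u^2*v - 9*u^2 + 18*u*v^2 + 27*u*v + 4*u - 6*v) du + (6*u*(-u^2 + 3*u*v - 1)) dv

Using F^*(f dg) = (f ∘ F) d(g ∘ F), substitute each coordinate x_i by F_i(u, v) in f_i, and replace dx_i by d F_i = (∂F_i/∂u) du + (∂F_i/∂v) dv.
  For the x component: f_1(F) = 2; d F_1 = (2*u - 3*v) du + (-3*u) dv
  For the y component: f_2(F) = 3*u*(u - 3*v); d F_2 = (-2*v - 3) du + (-2*u) dv
Combining and collecting du, dv coefficients:
  coeff of du: -6*u^2*v - 9*u^2 + 18*u*v^2 + 27*u*v + 4*u - 6*v
  coeff of dv: 6*u*(-u^2 + 3*u*v - 1)
F^* omega = (-6*u^2*v - 9*u^2 + 18*u*v^2 + 27*u*v + 4*u - 6*v) du + (6*u*(-u^2 + 3*u*v - 1)) dv.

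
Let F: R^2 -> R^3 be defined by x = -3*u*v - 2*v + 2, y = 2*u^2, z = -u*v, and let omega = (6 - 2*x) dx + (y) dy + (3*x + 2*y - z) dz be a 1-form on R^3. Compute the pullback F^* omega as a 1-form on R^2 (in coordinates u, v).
F^* omega = (8*u^3 - 4*u^2*v - 10*u*v^2 - 6*v^2 - 12*v) du + (-4*u^3 - 10*u^2*v - 18*u*v - 12*u - 8*v - 4) dv

Using F^*(f dg) = (f ∘ F) d(g ∘ F), substitute each coordinate x_i by F_i(u, v) in f_i, and replace dx_i by d F_i = (∂F_i/∂u) du + (∂F_i/∂v) dv.
  For the x component: f_1(F) = 6*u*v + 4*v + 2; d F_1 = (-3*v) du + (-3*u - 2) dv
  For the y component: f_2(F) = 2*u^2; d F_2 = (4*u) du + (0) dv
  For the z component: f_3(F) = 4*u^2 - 8*u*v - 6*v + 6; d F_3 = (-v) du + (-u) dv
Combining and collecting du, dv coefficients:
  coeff of du: 8*u^3 - 4*u^2*v - 10*u*v^2 - 6*v^2 - 12*v
  coeff of dv: -4*u^3 - 10*u^2*v - 18*u*v - 12*u - 8*v - 4
F^* omega = (8*u^3 - 4*u^2*v - 10*u*v^2 - 6*v^2 - 12*v) du + (-4*u^3 - 10*u^2*v - 18*u*v - 12*u - 8*v - 4) dv.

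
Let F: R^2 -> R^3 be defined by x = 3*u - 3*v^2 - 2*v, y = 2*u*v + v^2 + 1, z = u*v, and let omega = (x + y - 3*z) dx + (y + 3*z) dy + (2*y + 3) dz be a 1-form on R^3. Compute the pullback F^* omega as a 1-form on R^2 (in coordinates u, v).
F^* omega = (14*u*v^2 - 3*u*v + 9*u + 4*v^3 - 6*v^2 + v + 3) du + (14*u^2*v + 20*u*v^2 - 16*u*v + u + 14*v^3 + 16*v^2 - 2) dv

Using F^*(f dg) = (f ∘ F) d(g ∘ F), substitute each coordinate x_i by F_i(u, v) in f_i, and replace dx_i by d F_i = (∂F_i/∂u) du + (∂F_i/∂v) dv.
  For the x component: f_1(F) = -u*v + 3*u - 2*v^2 - 2*v + 1; d F_1 = (3) du + (-6*v - 2) dv
  For the y component: f_2(F) = 5*u*v + v^2 + 1; d F_2 = (2*v) du + (2*u + 2*v) dv
  For the z component: f_3(F) = 4*u*v + 2*v^2 + 5; d F_3 = (v) du + (u) dv
Combining and collecting du, dv coefficients:
  coeff of du: 14*u*v^2 - 3*u*v + 9*u + 4*v^3 - 6*v^2 + v + 3
  coeff of dv: 14*u^2*v + 20*u*v^2 - 16*u*v + u + 14*v^3 + 16*v^2 - 2
F^* omega = (14*u*v^2 - 3*u*v + 9*u + 4*v^3 - 6*v^2 + v + 3) du + (14*u^2*v + 20*u*v^2 - 16*u*v + u + 14*v^3 + 16*v^2 - 2) dv.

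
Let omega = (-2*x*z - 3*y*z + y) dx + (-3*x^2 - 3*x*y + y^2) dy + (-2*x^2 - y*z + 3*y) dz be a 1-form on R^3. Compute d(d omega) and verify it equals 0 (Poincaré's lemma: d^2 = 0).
d(d omega) = 0

Step 1: d omega = sum_{i<j} (∂f_j/∂x_i - ∂f_i/∂x_j) dx_i ∧ dx_j:
  coeff of dx ∧ dy: -6*x - 3*y + 3*z - 1
  coeff of dx ∧ dz: -2*x + 3*y
  coeff of dy ∧ dz: 3 - z
Step 2: Apply d again to each 2-form coefficient. The only possible 3-form in R^3 is dx ∧ dy ∧ dz, with coefficient
  ∂(coeff of dy∧dz)/∂x - ∂(coeff of dx∧dz)/∂y + ∂(coeff of dx∧dy)/∂z
  = ∂/∂x (3 - z) - ∂/∂y (-2*x + 3*y) + ∂/∂z (-6*x - 3*y + 3*z - 1).
Each of these terms simplifies to sums of mixed partials that cancel in pairs. The result is 0 (by equality of mixed partials for smooth functions — Schwarz / Clairaut).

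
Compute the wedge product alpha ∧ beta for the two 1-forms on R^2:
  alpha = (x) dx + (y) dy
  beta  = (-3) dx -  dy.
alpha ∧ beta = (-x + 3*y) dx ∧ dy

Distribute the wedge, using dx_i ∧ dx_j = -dx_j ∧ dx_i and dx_i ∧ dx_i = 0. For each pair (i, j) with i < j, the coefficient of dx_i ∧ dx_j in alpha ∧ beta is (alpha_i * beta_j - alpha_j * beta_i). Collecting: alpha ∧ beta = (-x + 3*y) dx ∧ dy.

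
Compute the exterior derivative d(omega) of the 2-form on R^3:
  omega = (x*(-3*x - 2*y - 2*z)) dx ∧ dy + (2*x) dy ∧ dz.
d(omega) = (2 - 2*x) dx ∧ dy ∧ dz

For a 2-form omega = sum_{i<j} g_{ij} dx_i ∧ dx_j, the exterior derivative is
  d(omega) = sum_{i<j} d(g_{ij}) ∧ dx_i ∧ dx_j = sum_{i<j, k} (∂g_{ij}/∂x_k) dx_k ∧ dx_i ∧ dx_j.
Expand each term, using dx_k ∧ dx_i ∧ dx_j = sgn(permutation) dx_{(a)} ∧ dx_{(b)} ∧ dx_{(c)} with (a < b < c) sorted:
  d(x*(-3*x - 2*y - 2*z)) includes (∂/∂z)(x*(-3*x - 2*y - 2*z)) dz = (-2*x) dz, which multiplied by dx ∧ dy gives (-2*x) dx ∧ dy ∧ dz
  d(2*x) includes (∂/∂x)(2*x) dx = (2) dx, which multiplied by dy ∧ dz gives (2) dx ∧ dy ∧ dz
Collecting like 3-forms: d(omega) = (2 - 2*x) dx ∧ dy ∧ dz.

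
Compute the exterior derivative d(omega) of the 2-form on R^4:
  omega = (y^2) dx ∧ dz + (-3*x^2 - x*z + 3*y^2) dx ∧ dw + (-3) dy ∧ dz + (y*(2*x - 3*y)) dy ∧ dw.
d(omega) = (-2*y) dx ∧ dy ∧ dz + (-4*y) dx ∧ dy ∧ dw + (x) dx ∧ dz ∧ dw

For a 2-form omega = sum_{i<j} g_{ij} dx_i ∧ dx_j, the exterior derivative is
  d(omega) = sum_{i<j} d(g_{ij}) ∧ dx_i ∧ dx_j = sum_{i<j, k} (∂g_{ij}/∂x_k) dx_k ∧ dx_i ∧ dx_j.
Expand each term, using dx_k ∧ dx_i ∧ dx_j = sgn(permutation) dx_{(a)} ∧ dx_{(b)} ∧ dx_{(c)} with (a < b < c) sorted:
  d(y^2) includes (∂/∂y)(y^2) dy = (2*y) dy, which multiplied by dx ∧ dz gives (-2*y) dx ∧ dy ∧ dz
  d(-3*x^2 - x*z + 3*y^2) includes (∂/∂y)(-3*x^2 - x*z + 3*y^2) dy = (6*y) dy, which multiplied by dx ∧ dw gives (-6*y) dx ∧ dy ∧ dw
  d(-3*x^2 - x*z + 3*y^2) includes (∂/∂z)(-3*x^2 - x*z + 3*y^2) dz = (-x) dz, which multiplied by dx ∧ dw gives (x) dx ∧ dz ∧ dw
  d(y*(2*x - 3*y)) includes (∂/∂x)(y*(2*x - 3*y)) dx = (2*y) dx, which multiplied by dy ∧ dw gives (2*y) dx ∧ dy ∧ dw
Collecting like 3-forms: d(omega) = (-2*y) dx ∧ dy ∧ dz + (-4*y) dx ∧ dy ∧ dw + (x) dx ∧ dz ∧ dw.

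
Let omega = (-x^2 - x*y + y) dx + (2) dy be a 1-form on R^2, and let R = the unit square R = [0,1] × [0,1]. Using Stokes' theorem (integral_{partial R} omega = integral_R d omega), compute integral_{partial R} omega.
integral_(partial R) omega = -1/2

Stokes: integral_partial_R omega = integral_R d omega with d omega = (∂Q/∂x - ∂P/∂y) dx ∧ dy.
  ∂Q/∂x = 0
  ∂P/∂y = 1 - x
  integrand = ∂Q/∂x - ∂P/∂y = x - 1.
Integrating over R: integral_0^1 integral_0^1 (x - 1) dx dy = -1/2.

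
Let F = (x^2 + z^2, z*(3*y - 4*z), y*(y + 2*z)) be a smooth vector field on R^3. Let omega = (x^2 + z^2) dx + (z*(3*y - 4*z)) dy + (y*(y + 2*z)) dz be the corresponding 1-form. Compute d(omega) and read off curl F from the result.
d(omega) = (-y + 10*z) dy ∧ dz + (2*z) dz ∧ dx + (0) dx ∧ dy; curl F = (-y + 10*z, 2*z, 0)

d omega = sum_{i<j} (∂f_j/∂x_i - ∂f_i/∂x_j) dx_i ∧ dx_j. Under the identification (dy ∧ dz, dz ∧ dx, dx ∧ dy) ↔ (e_x, e_y, e_z), the coefficients are exactly the components of curl F. Compute:
  ∂R/∂y - ∂Q/∂z = (2*y + 2*z) - (3*y - 8*z) = -y + 10*z
  ∂P/∂z - ∂R/∂x = (2*z) - (0) = 2*z
  ∂Q/∂x - ∂P/∂y = (0) - (0) = 0.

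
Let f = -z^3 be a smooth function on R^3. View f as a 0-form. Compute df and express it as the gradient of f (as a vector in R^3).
df = (0) dx + (0) dy + (-3*z^2) dz; grad f = (0, 0, -3*z^2)

For a 0-form f, d f = (∂f/∂x) dx + (∂f/∂y) dy + (∂f/∂z) dz. The components of the vector representation are exactly the entries of grad f in Cartesian coordinates:
  ∂f/∂x = 0
  ∂f/∂y = 0
  ∂f/∂z = -3*z^2.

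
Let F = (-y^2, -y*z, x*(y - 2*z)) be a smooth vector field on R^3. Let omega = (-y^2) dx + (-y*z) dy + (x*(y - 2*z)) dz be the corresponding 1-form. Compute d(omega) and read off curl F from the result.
d(omega) = (x + y) dy ∧ dz + (-y + 2*z) dz ∧ dx + (2*y) dx ∧ dy; curl F = (x + y, -y + 2*z, 2*y)

d omega = sum_{i<j} (∂f_j/∂x_i - ∂f_i/∂x_j) dx_i ∧ dx_j. Under the identification (dy ∧ dz, dz ∧ dx, dx ∧ dy) ↔ (e_x, e_y, e_z), the coefficients are exactly the components of curl F. Compute:
  ∂R/∂y - ∂Q/∂z = (x) - (-y) = x + y
  ∂P/∂z - ∂R/∂x = (0) - (y - 2*z) = -y + 2*z
  ∂Q/∂x - ∂P/∂y = (0) - (-2*y) = 2*y.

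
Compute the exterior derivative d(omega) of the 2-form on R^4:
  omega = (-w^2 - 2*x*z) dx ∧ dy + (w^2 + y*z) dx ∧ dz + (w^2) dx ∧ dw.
d(omega) = (-2*x - z) dx ∧ dy ∧ dz + (-2*w) dx ∧ dy ∧ dw + (2*w) dx ∧ dz ∧ dw

For a 2-form omega = sum_{i<j} g_{ij} dx_i ∧ dx_j, the exterior derivative is
  d(omega) = sum_{i<j} d(g_{ij}) ∧ dx_i ∧ dx_j = sum_{i<j, k} (∂g_{ij}/∂x_k) dx_k ∧ dx_i ∧ dx_j.
Expand each term, using dx_k ∧ dx_i ∧ dx_j = sgn(permutation) dx_{(a)} ∧ dx_{(b)} ∧ dx_{(c)} with (a < b < c) sorted:
  d(-w^2 - 2*x*z) includes (∂/∂z)(-w^2 - 2*x*z) dz = (-2*x) dz, which multiplied by dx ∧ dy gives (-2*x) dx ∧ dy ∧ dz
  d(-w^2 - 2*x*z) includes (∂/∂w)(-w^2 - 2*x*z) dw = (-2*w) dw, which multiplied by dx ∧ dy gives (-2*w) dx ∧ dy ∧ dw
  d(w^2 + y*z) includes (∂/∂y)(w^2 + y*z) dy = (z) dy, which multiplied by dx ∧ dz gives (-z) dx ∧ dy ∧ dz
  d(w^2 + y*z) includes (∂/∂w)(w^2 + y*z) dw = (2*w) dw, which multiplied by dx ∧ dz gives (2*w) dx ∧ dz ∧ dw
Collecting like 3-forms: d(omega) = (-2*x - z) dx ∧ dy ∧ dz + (-2*w) dx ∧ dy ∧ dw + (2*w) dx ∧ dz ∧ dw.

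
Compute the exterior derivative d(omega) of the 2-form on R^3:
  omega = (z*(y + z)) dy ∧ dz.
d(omega) = 0

For a 2-form omega = sum_{i<j} g_{ij} dx_i ∧ dx_j, the exterior derivative is
  d(omega) = sum_{i<j} d(g_{ij}) ∧ dx_i ∧ dx_j = sum_{i<j, k} (∂g_{ij}/∂x_k) dx_k ∧ dx_i ∧ dx_j.
Expand each term, using dx_k ∧ dx_i ∧ dx_j = sgn(permutation) dx_{(a)} ∧ dx_{(b)} ∧ dx_{(c)} with (a < b < c) sorted:

Collecting like 3-forms: d(omega) = 0.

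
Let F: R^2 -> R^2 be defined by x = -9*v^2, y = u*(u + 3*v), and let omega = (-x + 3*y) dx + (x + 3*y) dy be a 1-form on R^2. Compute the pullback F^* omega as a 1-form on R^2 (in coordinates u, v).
F^* omega = (6*u^3 + 27*u^2*v + 9*u*v^2 - 27*v^3) du + (9*u^3 - 27*u^2*v - 189*u*v^2 - 162*v^3) dv

Using F^*(f dg) = (f ∘ F) d(g ∘ F), substitute each coordinate x_i by F_i(u, v) in f_i, and replace dx_i by d F_i = (∂F_i/∂u) du + (∂F_i/∂v) dv.
  For the x component: f_1(F) = 3*u^2 + 9*u*v + 9*v^2; d F_1 = (0) du + (-18*v) dv
  For the y component: f_2(F) = 3*u^2 + 9*u*v - 9*v^2; d F_2 = (2*u + 3*v) du + (3*u) dv
Combining and collecting du, dv coefficients:
  coeff of du: 6*u^3 + 27*u^2*v + 9*u*v^2 - 27*v^3
  coeff of dv: 9*u^3 - 27*u^2*v - 189*u*v^2 - 162*v^3
F^* omega = (6*u^3 + 27*u^2*v + 9*u*v^2 - 27*v^3) du + (9*u^3 - 27*u^2*v - 189*u*v^2 - 162*v^3) dv.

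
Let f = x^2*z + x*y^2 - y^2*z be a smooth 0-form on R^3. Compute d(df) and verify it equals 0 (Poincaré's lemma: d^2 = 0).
d(df) = 0

Step 1: df = sum_i (∂f/∂x_i) dx_i = (2*x*z + y^2) dx + (2*y*(x - z)) dy + (x^2 - y^2) dz.
Step 2: Apply d again. Using the 1-form formula, the coefficient of dx ∧ dy in d(df) is ∂^2 f/∂x ∂y - ∂^2 f/∂y ∂x = (2*y) - (2*y) = 0 (equality of mixed partials for smooth f).
Similarly for dx ∧ dz and dy ∧ dz — all coefficients vanish. So d(df) = 0.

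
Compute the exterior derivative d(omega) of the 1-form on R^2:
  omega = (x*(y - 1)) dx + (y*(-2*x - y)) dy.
d(omega) = (-x - 2*y) dx ∧ dy

For a 1-form omega = sum_i f_i dx_i, the exterior derivative is
  d(omega) = sum_{i < j} (∂f_j/∂x_i - ∂f_i/∂x_j) dx_i ∧ dx_j.
  coefficient of dx ∧ dy: ∂f_2/∂x - ∂f_1/∂y = ∂(y*(-2*x - y))/∂x - ∂(x*(y - 1))/∂y = -x - 2*y
Assembling: d(omega) = (-x - 2*y) dx ∧ dy.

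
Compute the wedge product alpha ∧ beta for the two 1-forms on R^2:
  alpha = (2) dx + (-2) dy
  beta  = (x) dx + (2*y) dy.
alpha ∧ beta = (2*x + 4*y) dx ∧ dy

Distribute the wedge, using dx_i ∧ dx_j = -dx_j ∧ dx_i and dx_i ∧ dx_i = 0. For each pair (i, j) with i < j, the coefficient of dx_i ∧ dx_j in alpha ∧ beta is (alpha_i * beta_j - alpha_j * beta_i). Collecting: alpha ∧ beta = (2*x + 4*y) dx ∧ dy.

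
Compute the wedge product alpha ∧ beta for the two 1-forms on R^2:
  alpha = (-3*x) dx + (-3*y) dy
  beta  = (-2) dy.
alpha ∧ beta = (6*x) dx ∧ dy

Distribute the wedge, using dx_i ∧ dx_j = -dx_j ∧ dx_i and dx_i ∧ dx_i = 0. For each pair (i, j) with i < j, the coefficient of dx_i ∧ dx_j in alpha ∧ beta is (alpha_i * beta_j - alpha_j * beta_i). Collecting: alpha ∧ beta = (6*x) dx ∧ dy.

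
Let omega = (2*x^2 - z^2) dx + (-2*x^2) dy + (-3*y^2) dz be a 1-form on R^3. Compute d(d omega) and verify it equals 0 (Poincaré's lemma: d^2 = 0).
d(d omega) = 0

Step 1: d omega = sum_{i<j} (∂f_j/∂x_i - ∂f_i/∂x_j) dx_i ∧ dx_j:
  coeff of dx ∧ dy: -4*x
  coeff of dx ∧ dz: 2*z
  coeff of dy ∧ dz: -6*y
Step 2: Apply d again to each 2-form coefficient. The only possible 3-form in R^3 is dx ∧ dy ∧ dz, with coefficient
  ∂(coeff of dy∧dz)/∂x - ∂(coeff of dx∧dz)/∂y + ∂(coeff of dx∧dy)/∂z
  = ∂/∂x (-6*y) - ∂/∂y (2*z) + ∂/∂z (-4*x).
Each of these terms simplifies to sums of mixed partials that cancel in pairs. The result is 0 (by equality of mixed partials for smooth functions — Schwarz / Clairaut).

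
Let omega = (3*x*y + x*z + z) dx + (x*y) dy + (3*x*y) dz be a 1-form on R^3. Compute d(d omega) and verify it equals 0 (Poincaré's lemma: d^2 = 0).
d(d omega) = 0

Step 1: d omega = sum_{i<j} (∂f_j/∂x_i - ∂f_i/∂x_j) dx_i ∧ dx_j:
  coeff of dx ∧ dy: -3*x + y
  coeff of dx ∧ dz: -x + 3*y - 1
  coeff of dy ∧ dz: 3*x
Step 2: Apply d again to each 2-form coefficient. The only possible 3-form in R^3 is dx ∧ dy ∧ dz, with coefficient
  ∂(coeff of dy∧dz)/∂x - ∂(coeff of dx∧dz)/∂y + ∂(coeff of dx∧dy)/∂z
  = ∂/∂x (3*x) - ∂/∂y (-x + 3*y - 1) + ∂/∂z (-3*x + y).
Each of these terms simplifies to sums of mixed partials that cancel in pairs. The result is 0 (by equality of mixed partials for smooth functions — Schwarz / Clairaut).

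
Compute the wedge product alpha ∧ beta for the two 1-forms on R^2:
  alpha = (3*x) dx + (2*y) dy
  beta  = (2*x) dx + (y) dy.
alpha ∧ beta = (-x*y) dx ∧ dy

Distribute the wedge, using dx_i ∧ dx_j = -dx_j ∧ dx_i and dx_i ∧ dx_i = 0. For each pair (i, j) with i < j, the coefficient of dx_i ∧ dx_j in alpha ∧ beta is (alpha_i * beta_j - alpha_j * beta_i). Collecting: alpha ∧ beta = (-x*y) dx ∧ dy.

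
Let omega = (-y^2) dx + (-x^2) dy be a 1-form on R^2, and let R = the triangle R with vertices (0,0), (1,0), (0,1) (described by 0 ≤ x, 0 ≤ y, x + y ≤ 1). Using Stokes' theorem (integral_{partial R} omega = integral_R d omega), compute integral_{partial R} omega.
integral_(partial R) omega = 0

Stokes: integral_partial_R omega = integral_R d omega with d omega = (∂Q/∂x - ∂P/∂y) dx ∧ dy.
  ∂Q/∂x = -2*x
  ∂P/∂y = -2*y
  integrand = ∂Q/∂x - ∂P/∂y = -2*x + 2*y.
Integrating over R: integral_0^1 integral_0^{1-x} (-2*x + 2*y) dy dx = 0.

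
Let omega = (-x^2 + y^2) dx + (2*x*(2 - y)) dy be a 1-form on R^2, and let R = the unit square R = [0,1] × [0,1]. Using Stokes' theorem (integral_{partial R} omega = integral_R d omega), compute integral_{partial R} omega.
integral_(partial R) omega = 2

Stokes: integral_partial_R omega = integral_R d omega with d omega = (∂Q/∂x - ∂P/∂y) dx ∧ dy.
  ∂Q/∂x = 4 - 2*y
  ∂P/∂y = 2*y
  integrand = ∂Q/∂x - ∂P/∂y = 4 - 4*y.
Integrating over R: integral_0^1 integral_0^1 (4 - 4*y) dx dy = 2.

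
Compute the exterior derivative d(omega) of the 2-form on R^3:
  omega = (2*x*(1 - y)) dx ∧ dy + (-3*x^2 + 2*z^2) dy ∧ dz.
d(omega) = (-6*x) dx ∧ dy ∧ dz

For a 2-form omega = sum_{i<j} g_{ij} dx_i ∧ dx_j, the exterior derivative is
  d(omega) = sum_{i<j} d(g_{ij}) ∧ dx_i ∧ dx_j = sum_{i<j, k} (∂g_{ij}/∂x_k) dx_k ∧ dx_i ∧ dx_j.
Expand each term, using dx_k ∧ dx_i ∧ dx_j = sgn(permutation) dx_{(a)} ∧ dx_{(b)} ∧ dx_{(c)} with (a < b < c) sorted:
  d(-3*x^2 + 2*z^2) includes (∂/∂x)(-3*x^2 + 2*z^2) dx = (-6*x) dx, which multiplied by dy ∧ dz gives (-6*x) dx ∧ dy ∧ dz
Collecting like 3-forms: d(omega) = (-6*x) dx ∧ dy ∧ dz.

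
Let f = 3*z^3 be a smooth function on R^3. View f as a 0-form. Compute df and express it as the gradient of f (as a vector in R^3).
df = (0) dx + (0) dy + (9*z^2) dz; grad f = (0, 0, 9*z^2)

For a 0-form f, d f = (∂f/∂x) dx + (∂f/∂y) dy + (∂f/∂z) dz. The components of the vector representation are exactly the entries of grad f in Cartesian coordinates:
  ∂f/∂x = 0
  ∂f/∂y = 0
  ∂f/∂z = 9*z^2.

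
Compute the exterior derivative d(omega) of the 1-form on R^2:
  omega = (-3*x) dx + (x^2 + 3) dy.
d(omega) = (2*x) dx ∧ dy

For a 1-form omega = sum_i f_i dx_i, the exterior derivative is
  d(omega) = sum_{i < j} (∂f_j/∂x_i - ∂f_i/∂x_j) dx_i ∧ dx_j.
  coefficient of dx ∧ dy: ∂f_2/∂x - ∂f_1/∂y = ∂(x^2 + 3)/∂x - ∂(-3*x)/∂y = 2*x
Assembling: d(omega) = (2*x) dx ∧ dy.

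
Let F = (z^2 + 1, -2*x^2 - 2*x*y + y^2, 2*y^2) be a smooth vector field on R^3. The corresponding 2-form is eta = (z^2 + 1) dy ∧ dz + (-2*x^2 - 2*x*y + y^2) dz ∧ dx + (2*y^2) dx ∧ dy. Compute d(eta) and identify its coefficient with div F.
d(eta) = (-2*x + 2*y) dx ∧ dy ∧ dz; div F = -2*x + 2*y

For a 2-form in R^3 of the form above, applying d gives a 3-form with coefficient ∂P/∂x + ∂Q/∂y + ∂R/∂z:
  ∂P/∂x = 0
  ∂Q/∂y = -2*x + 2*y
  ∂R/∂z = 0
Sum = -2*x + 2*y, which is exactly div F.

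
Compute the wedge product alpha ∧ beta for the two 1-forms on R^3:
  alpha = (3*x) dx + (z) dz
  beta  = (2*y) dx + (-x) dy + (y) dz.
alpha ∧ beta = (-3*x^2) dx ∧ dy + (y*(3*x - 2*z)) dx ∧ dz + (x*z) dy ∧ dz

Distribute the wedge, using dx_i ∧ dx_j = -dx_j ∧ dx_i and dx_i ∧ dx_i = 0. For each pair (i, j) with i < j, the coefficient of dx_i ∧ dx_j in alpha ∧ beta is (alpha_i * beta_j - alpha_j * beta_i). Collecting: alpha ∧ beta = (-3*x^2) dx ∧ dy + (y*(3*x - 2*z)) dx ∧ dz + (x*z) dy ∧ dz.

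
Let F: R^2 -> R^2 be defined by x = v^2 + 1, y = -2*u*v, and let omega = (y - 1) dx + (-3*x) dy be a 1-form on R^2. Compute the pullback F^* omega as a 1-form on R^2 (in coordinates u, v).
F^* omega = (6*v*(v^2 + 1)) du + (2*u*v^2 + 6*u - 2*v) dv

Using F^*(f dg) = (f ∘ F) d(g ∘ F), substitute each coordinate x_i by F_i(u, v) in f_i, and replace dx_i by d F_i = (∂F_i/∂u) du + (∂F_i/∂v) dv.
  For the x component: f_1(F) = -2*u*v - 1; d F_1 = (0) du + (2*v) dv
  For the y component: f_2(F) = -3*v^2 - 3; d F_2 = (-2*v) du + (-2*u) dv
Combining and collecting du, dv coefficients:
  coeff of du: 6*v*(v^2 + 1)
  coeff of dv: 2*u*v^2 + 6*u - 2*v
F^* omega = (6*v*(v^2 + 1)) du + (2*u*v^2 + 6*u - 2*v) dv.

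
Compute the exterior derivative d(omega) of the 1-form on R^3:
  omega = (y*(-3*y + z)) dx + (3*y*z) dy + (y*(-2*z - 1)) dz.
d(omega) = (6*y - z) dx ∧ dy + (-y) dx ∧ dz + (-3*y - 2*z - 1) dy ∧ dz

For a 1-form omega = sum_i f_i dx_i, the exterior derivative is
  d(omega) = sum_{i < j} (∂f_j/∂x_i - ∂f_i/∂x_j) dx_i ∧ dx_j.
  coefficient of dx ∧ dy: ∂f_2/∂x - ∂f_1/∂y = ∂(3*y*z)/∂x - ∂(y*(-3*y + z))/∂y = 6*y - z
  coefficient of dx ∧ dz: ∂f_3/∂x - ∂f_1/∂z = ∂(y*(-2*z - 1))/∂x - ∂(y*(-3*y + z))/∂z = -y
  coefficient of dy ∧ dz: ∂f_3/∂y - ∂f_2/∂z = ∂(y*(-2*z - 1))/∂y - ∂(3*y*z)/∂z = -3*y - 2*z - 1
Assembling: d(omega) = (6*y - z) dx ∧ dy + (-y) dx ∧ dz + (-3*y - 2*z - 1) dy ∧ dz.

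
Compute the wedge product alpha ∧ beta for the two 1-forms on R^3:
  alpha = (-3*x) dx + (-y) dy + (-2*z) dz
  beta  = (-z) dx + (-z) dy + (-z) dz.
alpha ∧ beta = (z*(3*x - y)) dx ∧ dy + (z*(3*x - 2*z)) dx ∧ dz + (z*(y - 2*z)) dy ∧ dz

Distribute the wedge, using dx_i ∧ dx_j = -dx_j ∧ dx_i and dx_i ∧ dx_i = 0. For each pair (i, j) with i < j, the coefficient of dx_i ∧ dx_j in alpha ∧ beta is (alpha_i * beta_j - alpha_j * beta_i). Collecting: alpha ∧ beta = (z*(3*x - y)) dx ∧ dy + (z*(3*x - 2*z)) dx ∧ dz + (z*(y - 2*z)) dy ∧ dz.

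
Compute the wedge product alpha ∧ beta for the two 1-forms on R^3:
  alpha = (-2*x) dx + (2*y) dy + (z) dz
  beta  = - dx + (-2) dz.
alpha ∧ beta = (4*x + z) dx ∧ dz + (2*y) dx ∧ dy + (-4*y) dy ∧ dz

Distribute the wedge, using dx_i ∧ dx_j = -dx_j ∧ dx_i and dx_i ∧ dx_i = 0. For each pair (i, j) with i < j, the coefficient of dx_i ∧ dx_j in alpha ∧ beta is (alpha_i * beta_j - alpha_j * beta_i). Collecting: alpha ∧ beta = (4*x + z) dx ∧ dz + (2*y) dx ∧ dy + (-4*y) dy ∧ dz.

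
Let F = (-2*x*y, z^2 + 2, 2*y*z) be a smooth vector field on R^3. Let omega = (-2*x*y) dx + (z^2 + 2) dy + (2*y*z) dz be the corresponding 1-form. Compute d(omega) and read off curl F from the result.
d(omega) = (0) dy ∧ dz + (0) dz ∧ dx + (2*x) dx ∧ dy; curl F = (0, 0, 2*x)

d omega = sum_{i<j} (∂f_j/∂x_i - ∂f_i/∂x_j) dx_i ∧ dx_j. Under the identification (dy ∧ dz, dz ∧ dx, dx ∧ dy) ↔ (e_x, e_y, e_z), the coefficients are exactly the components of curl F. Compute:
  ∂R/∂y - ∂Q/∂z = (2*z) - (2*z) = 0
  ∂P/∂z - ∂R/∂x = (0) - (0) = 0
  ∂Q/∂x - ∂P/∂y = (0) - (-2*x) = 2*x.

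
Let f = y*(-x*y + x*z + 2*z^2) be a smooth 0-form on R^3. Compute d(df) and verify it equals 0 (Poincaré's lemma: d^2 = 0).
d(df) = 0

Step 1: df = sum_i (∂f/∂x_i) dx_i = (y*(-y + z)) dx + (-2*x*y + x*z + 2*z^2) dy + (y*(x + 4*z)) dz.
Step 2: Apply d again. Using the 1-form formula, the coefficient of dx ∧ dy in d(df) is ∂^2 f/∂x ∂y - ∂^2 f/∂y ∂x = (-2*y + z) - (-2*y + z) = 0 (equality of mixed partials for smooth f).
Similarly for dx ∧ dz and dy ∧ dz — all coefficients vanish. So d(df) = 0.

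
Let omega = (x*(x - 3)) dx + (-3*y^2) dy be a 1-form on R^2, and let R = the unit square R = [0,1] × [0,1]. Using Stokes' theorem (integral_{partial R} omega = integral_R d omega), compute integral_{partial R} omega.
integral_(partial R) omega = 0

Stokes: integral_partial_R omega = integral_R d omega with d omega = (∂Q/∂x - ∂P/∂y) dx ∧ dy.
  ∂Q/∂x = 0
  ∂P/∂y = 0
  integrand = ∂Q/∂x - ∂P/∂y = 0.
Integrating over R: integral_0^1 integral_0^1 (0) dx dy = 0.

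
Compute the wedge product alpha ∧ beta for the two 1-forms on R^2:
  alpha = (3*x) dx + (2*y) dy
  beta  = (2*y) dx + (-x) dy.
alpha ∧ beta = (-3*x^2 - 4*y^2) dx ∧ dy

Distribute the wedge, using dx_i ∧ dx_j = -dx_j ∧ dx_i and dx_i ∧ dx_i = 0. For each pair (i, j) with i < j, the coefficient of dx_i ∧ dx_j in alpha ∧ beta is (alpha_i * beta_j - alpha_j * beta_i). Collecting: alpha ∧ beta = (-3*x^2 - 4*y^2) dx ∧ dy.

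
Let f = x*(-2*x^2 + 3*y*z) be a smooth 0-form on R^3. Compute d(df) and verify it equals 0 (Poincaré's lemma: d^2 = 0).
d(df) = 0

Step 1: df = sum_i (∂f/∂x_i) dx_i = (-6*x^2 + 3*y*z) dx + (3*x*z) dy + (3*x*y) dz.
Step 2: Apply d again. Using the 1-form formula, the coefficient of dx ∧ dy in d(df) is ∂^2 f/∂x ∂y - ∂^2 f/∂y ∂x = (3*z) - (3*z) = 0 (equality of mixed partials for smooth f).
Similarly for dx ∧ dz and dy ∧ dz — all coefficients vanish. So d(df) = 0.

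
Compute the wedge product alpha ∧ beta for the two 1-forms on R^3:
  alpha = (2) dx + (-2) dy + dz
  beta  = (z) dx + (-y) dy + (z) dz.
alpha ∧ beta = (-2*y + 2*z) dx ∧ dy + (z) dx ∧ dz + (y - 2*z) dy ∧ dz

Distribute the wedge, using dx_i ∧ dx_j = -dx_j ∧ dx_i and dx_i ∧ dx_i = 0. For each pair (i, j) with i < j, the coefficient of dx_i ∧ dx_j in alpha ∧ beta is (alpha_i * beta_j - alpha_j * beta_i). Collecting: alpha ∧ beta = (-2*y + 2*z) dx ∧ dy + (z) dx ∧ dz + (y - 2*z) dy ∧ dz.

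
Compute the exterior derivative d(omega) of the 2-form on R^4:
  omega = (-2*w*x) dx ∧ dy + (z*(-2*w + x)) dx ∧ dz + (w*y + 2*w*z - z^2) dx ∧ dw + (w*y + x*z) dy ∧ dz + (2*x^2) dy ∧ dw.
d(omega) = (-w + 2*x) dx ∧ dy ∧ dw + (-2*w) dx ∧ dz ∧ dw + (z) dx ∧ dy ∧ dz + (y) dy ∧ dz ∧ dw

For a 2-form omega = sum_{i<j} g_{ij} dx_i ∧ dx_j, the exterior derivative is
  d(omega) = sum_{i<j} d(g_{ij}) ∧ dx_i ∧ dx_j = sum_{i<j, k} (∂g_{ij}/∂x_k) dx_k ∧ dx_i ∧ dx_j.
Expand each term, using dx_k ∧ dx_i ∧ dx_j = sgn(permutation) dx_{(a)} ∧ dx_{(b)} ∧ dx_{(c)} with (a < b < c) sorted:
  d(-2*w*x) includes (∂/∂w)(-2*w*x) dw = (-2*x) dw, which multiplied by dx ∧ dy gives (-2*x) dx ∧ dy ∧ dw
  d(z*(-2*w + x)) includes (∂/∂w)(z*(-2*w + x)) dw = (-2*z) dw, which multiplied by dx ∧ dz gives (-2*z) dx ∧ dz ∧ dw
  d(w*y + 2*w*z - z^2) includes (∂/∂y)(w*y + 2*w*z - z^2) dy = (w) dy, which multiplied by dx ∧ dw gives (-w) dx ∧ dy ∧ dw
  d(w*y + 2*w*z - z^2) includes (∂/∂z)(w*y + 2*w*z - z^2) dz = (2*w - 2*z) dz, which multiplied by dx ∧ dw gives (-2*w + 2*z) dx ∧ dz ∧ dw
  d(w*y + x*z) includes (∂/∂x)(w*y + x*z) dx = (z) dx, which multiplied by dy ∧ dz gives (z) dx ∧ dy ∧ dz
  d(w*y + x*z) includes (∂/∂w)(w*y + x*z) dw = (y) dw, which multiplied by dy ∧ dz gives (y) dy ∧ dz ∧ dw
  d(2*x^2) includes (∂/∂x)(2*x^2) dx = (4*x) dx, which multiplied by dy ∧ dw gives (4*x) dx ∧ dy ∧ dw
Collecting like 3-forms: d(omega) = (-w + 2*x) dx ∧ dy ∧ dw + (-2*w) dx ∧ dz ∧ dw + (z) dx ∧ dy ∧ dz + (y) dy ∧ dz ∧ dw.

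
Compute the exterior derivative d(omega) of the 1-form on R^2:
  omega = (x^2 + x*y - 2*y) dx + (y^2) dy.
d(omega) = (2 - x) dx ∧ dy

For a 1-form omega = sum_i f_i dx_i, the exterior derivative is
  d(omega) = sum_{i < j} (∂f_j/∂x_i - ∂f_i/∂x_j) dx_i ∧ dx_j.
  coefficient of dx ∧ dy: ∂f_2/∂x - ∂f_1/∂y = ∂(y^2)/∂x - ∂(x^2 + x*y - 2*y)/∂y = 2 - x
Assembling: d(omega) = (2 - x) dx ∧ dy.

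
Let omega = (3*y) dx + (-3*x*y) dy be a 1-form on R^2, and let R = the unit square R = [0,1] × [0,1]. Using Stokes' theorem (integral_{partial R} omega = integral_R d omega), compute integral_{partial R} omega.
integral_(partial R) omega = -9/2

Stokes: integral_partial_R omega = integral_R d omega with d omega = (∂Q/∂x - ∂P/∂y) dx ∧ dy.
  ∂Q/∂x = -3*y
  ∂P/∂y = 3
  integrand = ∂Q/∂x - ∂P/∂y = -3*y - 3.
Integrating over R: integral_0^1 integral_0^1 (-3*y - 3) dx dy = -9/2.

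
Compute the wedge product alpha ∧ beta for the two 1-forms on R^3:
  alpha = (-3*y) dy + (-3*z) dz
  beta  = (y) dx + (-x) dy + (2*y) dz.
alpha ∧ beta = (3*y^2) dx ∧ dy + (-3*x*z - 6*y^2) dy ∧ dz + (3*y*z) dx ∧ dz

Distribute the wedge, using dx_i ∧ dx_j = -dx_j ∧ dx_i and dx_i ∧ dx_i = 0. For each pair (i, j) with i < j, the coefficient of dx_i ∧ dx_j in alpha ∧ beta is (alpha_i * beta_j - alpha_j * beta_i). Collecting: alpha ∧ beta = (3*y^2) dx ∧ dy + (-3*x*z - 6*y^2) dy ∧ dz + (3*y*z) dx ∧ dz.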